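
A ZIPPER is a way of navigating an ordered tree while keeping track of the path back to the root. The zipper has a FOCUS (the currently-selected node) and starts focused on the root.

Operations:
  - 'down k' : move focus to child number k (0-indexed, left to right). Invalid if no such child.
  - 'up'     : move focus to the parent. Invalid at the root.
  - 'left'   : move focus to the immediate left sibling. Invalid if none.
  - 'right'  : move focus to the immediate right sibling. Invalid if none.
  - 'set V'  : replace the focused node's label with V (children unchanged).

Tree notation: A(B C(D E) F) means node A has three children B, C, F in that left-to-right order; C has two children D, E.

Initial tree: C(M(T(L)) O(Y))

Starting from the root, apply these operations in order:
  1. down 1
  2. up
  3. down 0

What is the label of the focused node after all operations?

Step 1 (down 1): focus=O path=1 depth=1 children=['Y'] left=['M'] right=[] parent=C
Step 2 (up): focus=C path=root depth=0 children=['M', 'O'] (at root)
Step 3 (down 0): focus=M path=0 depth=1 children=['T'] left=[] right=['O'] parent=C

Answer: M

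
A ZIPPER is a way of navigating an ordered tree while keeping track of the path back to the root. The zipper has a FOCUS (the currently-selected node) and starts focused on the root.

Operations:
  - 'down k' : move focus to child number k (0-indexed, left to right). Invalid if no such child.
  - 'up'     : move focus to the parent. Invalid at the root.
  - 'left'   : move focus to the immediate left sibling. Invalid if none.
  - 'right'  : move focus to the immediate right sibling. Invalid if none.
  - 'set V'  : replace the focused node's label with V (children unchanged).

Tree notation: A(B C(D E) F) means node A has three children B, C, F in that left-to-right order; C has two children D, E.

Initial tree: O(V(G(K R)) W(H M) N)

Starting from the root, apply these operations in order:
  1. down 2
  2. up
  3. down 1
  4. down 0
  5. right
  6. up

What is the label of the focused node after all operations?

Step 1 (down 2): focus=N path=2 depth=1 children=[] left=['V', 'W'] right=[] parent=O
Step 2 (up): focus=O path=root depth=0 children=['V', 'W', 'N'] (at root)
Step 3 (down 1): focus=W path=1 depth=1 children=['H', 'M'] left=['V'] right=['N'] parent=O
Step 4 (down 0): focus=H path=1/0 depth=2 children=[] left=[] right=['M'] parent=W
Step 5 (right): focus=M path=1/1 depth=2 children=[] left=['H'] right=[] parent=W
Step 6 (up): focus=W path=1 depth=1 children=['H', 'M'] left=['V'] right=['N'] parent=O

Answer: W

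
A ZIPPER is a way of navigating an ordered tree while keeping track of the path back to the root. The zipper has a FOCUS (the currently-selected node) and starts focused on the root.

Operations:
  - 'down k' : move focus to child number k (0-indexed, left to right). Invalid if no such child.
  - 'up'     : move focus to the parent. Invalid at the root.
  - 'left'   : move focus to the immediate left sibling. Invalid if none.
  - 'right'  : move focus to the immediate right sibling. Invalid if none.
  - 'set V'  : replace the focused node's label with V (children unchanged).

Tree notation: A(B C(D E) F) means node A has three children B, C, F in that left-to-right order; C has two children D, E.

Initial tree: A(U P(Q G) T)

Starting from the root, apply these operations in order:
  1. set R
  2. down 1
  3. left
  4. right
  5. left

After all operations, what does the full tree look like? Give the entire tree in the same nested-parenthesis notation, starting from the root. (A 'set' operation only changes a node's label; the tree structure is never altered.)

Answer: R(U P(Q G) T)

Derivation:
Step 1 (set R): focus=R path=root depth=0 children=['U', 'P', 'T'] (at root)
Step 2 (down 1): focus=P path=1 depth=1 children=['Q', 'G'] left=['U'] right=['T'] parent=R
Step 3 (left): focus=U path=0 depth=1 children=[] left=[] right=['P', 'T'] parent=R
Step 4 (right): focus=P path=1 depth=1 children=['Q', 'G'] left=['U'] right=['T'] parent=R
Step 5 (left): focus=U path=0 depth=1 children=[] left=[] right=['P', 'T'] parent=R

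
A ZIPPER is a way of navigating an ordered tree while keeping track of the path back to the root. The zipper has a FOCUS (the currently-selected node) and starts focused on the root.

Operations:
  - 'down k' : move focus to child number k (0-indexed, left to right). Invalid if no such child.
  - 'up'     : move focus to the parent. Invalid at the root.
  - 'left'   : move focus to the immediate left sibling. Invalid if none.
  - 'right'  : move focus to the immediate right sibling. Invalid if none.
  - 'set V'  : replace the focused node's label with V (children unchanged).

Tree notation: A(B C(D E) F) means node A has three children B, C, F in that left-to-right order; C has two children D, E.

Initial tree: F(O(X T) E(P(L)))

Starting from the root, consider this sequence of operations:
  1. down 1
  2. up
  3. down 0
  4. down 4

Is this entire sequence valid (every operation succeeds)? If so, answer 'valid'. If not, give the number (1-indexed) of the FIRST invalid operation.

Answer: 4

Derivation:
Step 1 (down 1): focus=E path=1 depth=1 children=['P'] left=['O'] right=[] parent=F
Step 2 (up): focus=F path=root depth=0 children=['O', 'E'] (at root)
Step 3 (down 0): focus=O path=0 depth=1 children=['X', 'T'] left=[] right=['E'] parent=F
Step 4 (down 4): INVALID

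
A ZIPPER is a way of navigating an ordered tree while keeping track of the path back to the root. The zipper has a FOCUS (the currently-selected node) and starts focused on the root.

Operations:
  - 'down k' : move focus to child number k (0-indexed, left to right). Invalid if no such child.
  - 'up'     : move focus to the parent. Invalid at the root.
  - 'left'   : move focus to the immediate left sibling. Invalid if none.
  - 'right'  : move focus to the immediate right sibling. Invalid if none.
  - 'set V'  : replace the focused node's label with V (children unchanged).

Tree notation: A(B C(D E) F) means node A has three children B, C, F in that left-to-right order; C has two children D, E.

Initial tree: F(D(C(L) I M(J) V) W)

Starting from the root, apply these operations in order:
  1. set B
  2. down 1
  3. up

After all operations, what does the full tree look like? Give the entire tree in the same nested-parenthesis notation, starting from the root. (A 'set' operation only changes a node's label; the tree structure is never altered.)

Answer: B(D(C(L) I M(J) V) W)

Derivation:
Step 1 (set B): focus=B path=root depth=0 children=['D', 'W'] (at root)
Step 2 (down 1): focus=W path=1 depth=1 children=[] left=['D'] right=[] parent=B
Step 3 (up): focus=B path=root depth=0 children=['D', 'W'] (at root)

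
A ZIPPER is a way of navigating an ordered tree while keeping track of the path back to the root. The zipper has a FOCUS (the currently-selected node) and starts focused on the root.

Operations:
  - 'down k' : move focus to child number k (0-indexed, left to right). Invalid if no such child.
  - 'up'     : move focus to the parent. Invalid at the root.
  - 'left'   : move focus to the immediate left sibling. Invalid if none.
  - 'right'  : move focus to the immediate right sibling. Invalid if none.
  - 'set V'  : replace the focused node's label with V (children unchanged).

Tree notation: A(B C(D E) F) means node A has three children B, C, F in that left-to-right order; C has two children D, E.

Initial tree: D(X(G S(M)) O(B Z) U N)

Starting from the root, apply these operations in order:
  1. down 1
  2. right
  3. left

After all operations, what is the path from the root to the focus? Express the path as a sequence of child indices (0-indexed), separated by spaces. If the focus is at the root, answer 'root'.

Step 1 (down 1): focus=O path=1 depth=1 children=['B', 'Z'] left=['X'] right=['U', 'N'] parent=D
Step 2 (right): focus=U path=2 depth=1 children=[] left=['X', 'O'] right=['N'] parent=D
Step 3 (left): focus=O path=1 depth=1 children=['B', 'Z'] left=['X'] right=['U', 'N'] parent=D

Answer: 1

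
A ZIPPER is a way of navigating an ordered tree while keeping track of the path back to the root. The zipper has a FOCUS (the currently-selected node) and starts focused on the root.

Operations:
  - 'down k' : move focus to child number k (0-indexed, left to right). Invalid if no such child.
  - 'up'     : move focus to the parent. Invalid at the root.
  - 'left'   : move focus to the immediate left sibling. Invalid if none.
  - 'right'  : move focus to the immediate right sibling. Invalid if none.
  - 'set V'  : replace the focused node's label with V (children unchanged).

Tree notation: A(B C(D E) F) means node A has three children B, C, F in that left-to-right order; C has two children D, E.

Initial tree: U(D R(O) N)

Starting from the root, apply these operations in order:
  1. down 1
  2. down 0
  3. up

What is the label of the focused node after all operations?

Answer: R

Derivation:
Step 1 (down 1): focus=R path=1 depth=1 children=['O'] left=['D'] right=['N'] parent=U
Step 2 (down 0): focus=O path=1/0 depth=2 children=[] left=[] right=[] parent=R
Step 3 (up): focus=R path=1 depth=1 children=['O'] left=['D'] right=['N'] parent=U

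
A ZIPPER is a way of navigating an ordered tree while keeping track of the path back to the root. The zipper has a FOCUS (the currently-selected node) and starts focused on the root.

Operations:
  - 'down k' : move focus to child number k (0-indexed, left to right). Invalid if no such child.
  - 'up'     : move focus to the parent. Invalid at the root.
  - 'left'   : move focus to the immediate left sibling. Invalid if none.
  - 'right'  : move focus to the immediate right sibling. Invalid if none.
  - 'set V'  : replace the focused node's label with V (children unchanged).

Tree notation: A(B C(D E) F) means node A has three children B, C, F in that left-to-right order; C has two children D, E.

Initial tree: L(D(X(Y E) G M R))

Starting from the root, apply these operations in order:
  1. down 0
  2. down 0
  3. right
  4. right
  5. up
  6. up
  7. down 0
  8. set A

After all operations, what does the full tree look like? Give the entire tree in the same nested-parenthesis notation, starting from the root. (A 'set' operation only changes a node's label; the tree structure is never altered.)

Step 1 (down 0): focus=D path=0 depth=1 children=['X', 'G', 'M', 'R'] left=[] right=[] parent=L
Step 2 (down 0): focus=X path=0/0 depth=2 children=['Y', 'E'] left=[] right=['G', 'M', 'R'] parent=D
Step 3 (right): focus=G path=0/1 depth=2 children=[] left=['X'] right=['M', 'R'] parent=D
Step 4 (right): focus=M path=0/2 depth=2 children=[] left=['X', 'G'] right=['R'] parent=D
Step 5 (up): focus=D path=0 depth=1 children=['X', 'G', 'M', 'R'] left=[] right=[] parent=L
Step 6 (up): focus=L path=root depth=0 children=['D'] (at root)
Step 7 (down 0): focus=D path=0 depth=1 children=['X', 'G', 'M', 'R'] left=[] right=[] parent=L
Step 8 (set A): focus=A path=0 depth=1 children=['X', 'G', 'M', 'R'] left=[] right=[] parent=L

Answer: L(A(X(Y E) G M R))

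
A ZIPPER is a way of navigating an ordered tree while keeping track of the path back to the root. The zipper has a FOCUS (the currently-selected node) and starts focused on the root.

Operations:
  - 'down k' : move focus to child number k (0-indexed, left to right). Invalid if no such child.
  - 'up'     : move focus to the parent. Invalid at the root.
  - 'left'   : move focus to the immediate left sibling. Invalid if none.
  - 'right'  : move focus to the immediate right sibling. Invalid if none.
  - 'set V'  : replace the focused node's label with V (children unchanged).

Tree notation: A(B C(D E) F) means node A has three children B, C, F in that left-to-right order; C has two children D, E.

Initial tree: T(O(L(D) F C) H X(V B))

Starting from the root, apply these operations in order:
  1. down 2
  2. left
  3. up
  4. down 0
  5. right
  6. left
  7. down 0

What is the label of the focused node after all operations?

Step 1 (down 2): focus=X path=2 depth=1 children=['V', 'B'] left=['O', 'H'] right=[] parent=T
Step 2 (left): focus=H path=1 depth=1 children=[] left=['O'] right=['X'] parent=T
Step 3 (up): focus=T path=root depth=0 children=['O', 'H', 'X'] (at root)
Step 4 (down 0): focus=O path=0 depth=1 children=['L', 'F', 'C'] left=[] right=['H', 'X'] parent=T
Step 5 (right): focus=H path=1 depth=1 children=[] left=['O'] right=['X'] parent=T
Step 6 (left): focus=O path=0 depth=1 children=['L', 'F', 'C'] left=[] right=['H', 'X'] parent=T
Step 7 (down 0): focus=L path=0/0 depth=2 children=['D'] left=[] right=['F', 'C'] parent=O

Answer: L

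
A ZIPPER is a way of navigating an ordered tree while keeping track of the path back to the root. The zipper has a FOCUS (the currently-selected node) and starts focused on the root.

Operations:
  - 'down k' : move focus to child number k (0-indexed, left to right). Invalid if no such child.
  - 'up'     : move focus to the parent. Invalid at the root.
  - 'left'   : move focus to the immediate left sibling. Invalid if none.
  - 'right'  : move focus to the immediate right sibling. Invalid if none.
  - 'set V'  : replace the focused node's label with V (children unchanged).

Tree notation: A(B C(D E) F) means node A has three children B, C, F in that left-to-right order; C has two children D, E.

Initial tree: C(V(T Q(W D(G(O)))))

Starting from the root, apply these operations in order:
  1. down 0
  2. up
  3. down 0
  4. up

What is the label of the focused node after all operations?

Answer: C

Derivation:
Step 1 (down 0): focus=V path=0 depth=1 children=['T', 'Q'] left=[] right=[] parent=C
Step 2 (up): focus=C path=root depth=0 children=['V'] (at root)
Step 3 (down 0): focus=V path=0 depth=1 children=['T', 'Q'] left=[] right=[] parent=C
Step 4 (up): focus=C path=root depth=0 children=['V'] (at root)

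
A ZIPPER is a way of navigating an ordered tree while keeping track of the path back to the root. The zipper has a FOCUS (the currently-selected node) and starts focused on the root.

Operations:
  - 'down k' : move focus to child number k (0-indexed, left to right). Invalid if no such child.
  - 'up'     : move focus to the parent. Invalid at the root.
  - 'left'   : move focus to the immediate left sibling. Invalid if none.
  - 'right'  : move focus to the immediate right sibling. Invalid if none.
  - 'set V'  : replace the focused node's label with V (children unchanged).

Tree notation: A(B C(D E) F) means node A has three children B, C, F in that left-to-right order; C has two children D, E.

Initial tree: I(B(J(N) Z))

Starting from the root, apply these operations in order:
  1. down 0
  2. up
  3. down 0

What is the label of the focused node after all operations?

Answer: B

Derivation:
Step 1 (down 0): focus=B path=0 depth=1 children=['J', 'Z'] left=[] right=[] parent=I
Step 2 (up): focus=I path=root depth=0 children=['B'] (at root)
Step 3 (down 0): focus=B path=0 depth=1 children=['J', 'Z'] left=[] right=[] parent=I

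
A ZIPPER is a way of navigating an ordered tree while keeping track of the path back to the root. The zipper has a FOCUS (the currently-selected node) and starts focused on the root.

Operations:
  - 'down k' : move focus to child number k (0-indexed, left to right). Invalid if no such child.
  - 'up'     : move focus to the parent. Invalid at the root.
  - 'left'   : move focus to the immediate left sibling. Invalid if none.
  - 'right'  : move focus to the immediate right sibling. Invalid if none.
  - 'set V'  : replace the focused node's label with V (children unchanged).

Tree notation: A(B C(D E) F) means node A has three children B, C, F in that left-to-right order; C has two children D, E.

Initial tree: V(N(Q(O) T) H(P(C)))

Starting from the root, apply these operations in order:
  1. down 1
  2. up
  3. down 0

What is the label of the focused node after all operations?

Answer: N

Derivation:
Step 1 (down 1): focus=H path=1 depth=1 children=['P'] left=['N'] right=[] parent=V
Step 2 (up): focus=V path=root depth=0 children=['N', 'H'] (at root)
Step 3 (down 0): focus=N path=0 depth=1 children=['Q', 'T'] left=[] right=['H'] parent=V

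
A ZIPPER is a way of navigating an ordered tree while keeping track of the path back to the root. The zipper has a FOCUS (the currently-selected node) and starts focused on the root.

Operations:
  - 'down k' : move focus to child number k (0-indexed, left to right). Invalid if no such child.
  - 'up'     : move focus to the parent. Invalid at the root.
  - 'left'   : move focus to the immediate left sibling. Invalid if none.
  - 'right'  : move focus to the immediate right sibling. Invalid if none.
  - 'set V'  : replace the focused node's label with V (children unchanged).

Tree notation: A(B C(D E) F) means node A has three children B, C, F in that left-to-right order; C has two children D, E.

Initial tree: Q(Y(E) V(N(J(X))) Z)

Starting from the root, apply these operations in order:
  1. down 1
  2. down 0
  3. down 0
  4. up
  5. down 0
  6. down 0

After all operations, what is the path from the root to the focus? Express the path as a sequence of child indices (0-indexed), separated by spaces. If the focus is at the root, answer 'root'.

Answer: 1 0 0 0

Derivation:
Step 1 (down 1): focus=V path=1 depth=1 children=['N'] left=['Y'] right=['Z'] parent=Q
Step 2 (down 0): focus=N path=1/0 depth=2 children=['J'] left=[] right=[] parent=V
Step 3 (down 0): focus=J path=1/0/0 depth=3 children=['X'] left=[] right=[] parent=N
Step 4 (up): focus=N path=1/0 depth=2 children=['J'] left=[] right=[] parent=V
Step 5 (down 0): focus=J path=1/0/0 depth=3 children=['X'] left=[] right=[] parent=N
Step 6 (down 0): focus=X path=1/0/0/0 depth=4 children=[] left=[] right=[] parent=J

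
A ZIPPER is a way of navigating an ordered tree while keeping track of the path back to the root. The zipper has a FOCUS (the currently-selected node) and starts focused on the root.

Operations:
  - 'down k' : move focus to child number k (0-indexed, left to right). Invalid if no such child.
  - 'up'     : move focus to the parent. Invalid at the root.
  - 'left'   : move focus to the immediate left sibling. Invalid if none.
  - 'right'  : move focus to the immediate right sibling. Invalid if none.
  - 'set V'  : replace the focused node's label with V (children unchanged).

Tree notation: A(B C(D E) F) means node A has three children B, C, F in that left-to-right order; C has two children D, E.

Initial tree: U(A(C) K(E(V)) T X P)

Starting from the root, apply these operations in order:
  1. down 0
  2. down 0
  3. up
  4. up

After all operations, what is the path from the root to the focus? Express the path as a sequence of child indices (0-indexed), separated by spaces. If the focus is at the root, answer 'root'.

Step 1 (down 0): focus=A path=0 depth=1 children=['C'] left=[] right=['K', 'T', 'X', 'P'] parent=U
Step 2 (down 0): focus=C path=0/0 depth=2 children=[] left=[] right=[] parent=A
Step 3 (up): focus=A path=0 depth=1 children=['C'] left=[] right=['K', 'T', 'X', 'P'] parent=U
Step 4 (up): focus=U path=root depth=0 children=['A', 'K', 'T', 'X', 'P'] (at root)

Answer: root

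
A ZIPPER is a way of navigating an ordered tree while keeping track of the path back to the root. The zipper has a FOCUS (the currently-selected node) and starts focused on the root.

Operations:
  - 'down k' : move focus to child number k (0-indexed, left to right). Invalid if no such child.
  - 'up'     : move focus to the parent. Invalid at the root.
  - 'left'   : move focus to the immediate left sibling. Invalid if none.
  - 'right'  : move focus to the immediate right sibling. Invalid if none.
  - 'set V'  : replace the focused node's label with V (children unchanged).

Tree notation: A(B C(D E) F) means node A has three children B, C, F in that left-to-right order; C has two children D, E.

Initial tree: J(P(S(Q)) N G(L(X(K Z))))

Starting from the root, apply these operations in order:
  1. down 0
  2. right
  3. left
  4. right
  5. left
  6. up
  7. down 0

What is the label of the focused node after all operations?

Step 1 (down 0): focus=P path=0 depth=1 children=['S'] left=[] right=['N', 'G'] parent=J
Step 2 (right): focus=N path=1 depth=1 children=[] left=['P'] right=['G'] parent=J
Step 3 (left): focus=P path=0 depth=1 children=['S'] left=[] right=['N', 'G'] parent=J
Step 4 (right): focus=N path=1 depth=1 children=[] left=['P'] right=['G'] parent=J
Step 5 (left): focus=P path=0 depth=1 children=['S'] left=[] right=['N', 'G'] parent=J
Step 6 (up): focus=J path=root depth=0 children=['P', 'N', 'G'] (at root)
Step 7 (down 0): focus=P path=0 depth=1 children=['S'] left=[] right=['N', 'G'] parent=J

Answer: P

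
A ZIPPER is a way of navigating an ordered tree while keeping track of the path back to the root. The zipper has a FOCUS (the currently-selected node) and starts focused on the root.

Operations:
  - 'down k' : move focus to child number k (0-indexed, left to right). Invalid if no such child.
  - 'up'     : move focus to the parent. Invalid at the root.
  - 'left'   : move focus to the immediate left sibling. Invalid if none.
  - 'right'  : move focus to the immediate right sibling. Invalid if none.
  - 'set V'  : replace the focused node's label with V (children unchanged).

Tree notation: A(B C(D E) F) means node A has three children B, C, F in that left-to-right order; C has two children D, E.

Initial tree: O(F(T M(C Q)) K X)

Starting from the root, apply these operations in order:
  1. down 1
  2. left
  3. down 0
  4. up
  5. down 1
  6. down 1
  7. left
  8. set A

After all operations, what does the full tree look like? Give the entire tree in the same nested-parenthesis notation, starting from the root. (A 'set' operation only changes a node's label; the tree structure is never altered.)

Step 1 (down 1): focus=K path=1 depth=1 children=[] left=['F'] right=['X'] parent=O
Step 2 (left): focus=F path=0 depth=1 children=['T', 'M'] left=[] right=['K', 'X'] parent=O
Step 3 (down 0): focus=T path=0/0 depth=2 children=[] left=[] right=['M'] parent=F
Step 4 (up): focus=F path=0 depth=1 children=['T', 'M'] left=[] right=['K', 'X'] parent=O
Step 5 (down 1): focus=M path=0/1 depth=2 children=['C', 'Q'] left=['T'] right=[] parent=F
Step 6 (down 1): focus=Q path=0/1/1 depth=3 children=[] left=['C'] right=[] parent=M
Step 7 (left): focus=C path=0/1/0 depth=3 children=[] left=[] right=['Q'] parent=M
Step 8 (set A): focus=A path=0/1/0 depth=3 children=[] left=[] right=['Q'] parent=M

Answer: O(F(T M(A Q)) K X)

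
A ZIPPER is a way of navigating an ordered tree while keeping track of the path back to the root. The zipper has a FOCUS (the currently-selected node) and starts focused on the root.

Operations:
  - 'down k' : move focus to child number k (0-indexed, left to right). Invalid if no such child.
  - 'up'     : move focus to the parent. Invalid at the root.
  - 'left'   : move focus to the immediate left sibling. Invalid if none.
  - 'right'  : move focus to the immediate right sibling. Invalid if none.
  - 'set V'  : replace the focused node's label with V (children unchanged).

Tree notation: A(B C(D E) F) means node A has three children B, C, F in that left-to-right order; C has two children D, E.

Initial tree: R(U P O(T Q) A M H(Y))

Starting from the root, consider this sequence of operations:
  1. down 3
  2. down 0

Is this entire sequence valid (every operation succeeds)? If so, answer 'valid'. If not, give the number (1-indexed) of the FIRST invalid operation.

Step 1 (down 3): focus=A path=3 depth=1 children=[] left=['U', 'P', 'O'] right=['M', 'H'] parent=R
Step 2 (down 0): INVALID

Answer: 2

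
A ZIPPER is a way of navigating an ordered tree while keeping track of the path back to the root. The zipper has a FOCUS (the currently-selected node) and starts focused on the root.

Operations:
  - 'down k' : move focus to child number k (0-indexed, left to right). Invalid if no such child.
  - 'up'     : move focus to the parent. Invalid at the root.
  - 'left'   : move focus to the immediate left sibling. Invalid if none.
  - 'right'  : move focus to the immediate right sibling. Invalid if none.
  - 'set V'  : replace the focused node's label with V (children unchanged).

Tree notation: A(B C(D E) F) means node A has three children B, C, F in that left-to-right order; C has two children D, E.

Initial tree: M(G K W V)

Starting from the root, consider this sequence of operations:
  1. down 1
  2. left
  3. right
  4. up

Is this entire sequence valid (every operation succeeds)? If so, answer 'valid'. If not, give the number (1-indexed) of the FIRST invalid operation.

Step 1 (down 1): focus=K path=1 depth=1 children=[] left=['G'] right=['W', 'V'] parent=M
Step 2 (left): focus=G path=0 depth=1 children=[] left=[] right=['K', 'W', 'V'] parent=M
Step 3 (right): focus=K path=1 depth=1 children=[] left=['G'] right=['W', 'V'] parent=M
Step 4 (up): focus=M path=root depth=0 children=['G', 'K', 'W', 'V'] (at root)

Answer: valid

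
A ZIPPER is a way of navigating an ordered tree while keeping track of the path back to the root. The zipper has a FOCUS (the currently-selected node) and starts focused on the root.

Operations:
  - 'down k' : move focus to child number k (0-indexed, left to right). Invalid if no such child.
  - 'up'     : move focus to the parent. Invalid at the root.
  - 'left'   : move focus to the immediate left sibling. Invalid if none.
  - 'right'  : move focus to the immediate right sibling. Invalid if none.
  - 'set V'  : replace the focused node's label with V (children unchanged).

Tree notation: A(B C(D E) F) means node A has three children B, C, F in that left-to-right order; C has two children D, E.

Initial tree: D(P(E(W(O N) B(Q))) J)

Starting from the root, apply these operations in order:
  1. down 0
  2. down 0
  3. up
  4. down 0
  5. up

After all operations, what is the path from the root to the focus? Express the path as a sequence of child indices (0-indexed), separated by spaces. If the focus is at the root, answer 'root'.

Answer: 0

Derivation:
Step 1 (down 0): focus=P path=0 depth=1 children=['E'] left=[] right=['J'] parent=D
Step 2 (down 0): focus=E path=0/0 depth=2 children=['W', 'B'] left=[] right=[] parent=P
Step 3 (up): focus=P path=0 depth=1 children=['E'] left=[] right=['J'] parent=D
Step 4 (down 0): focus=E path=0/0 depth=2 children=['W', 'B'] left=[] right=[] parent=P
Step 5 (up): focus=P path=0 depth=1 children=['E'] left=[] right=['J'] parent=D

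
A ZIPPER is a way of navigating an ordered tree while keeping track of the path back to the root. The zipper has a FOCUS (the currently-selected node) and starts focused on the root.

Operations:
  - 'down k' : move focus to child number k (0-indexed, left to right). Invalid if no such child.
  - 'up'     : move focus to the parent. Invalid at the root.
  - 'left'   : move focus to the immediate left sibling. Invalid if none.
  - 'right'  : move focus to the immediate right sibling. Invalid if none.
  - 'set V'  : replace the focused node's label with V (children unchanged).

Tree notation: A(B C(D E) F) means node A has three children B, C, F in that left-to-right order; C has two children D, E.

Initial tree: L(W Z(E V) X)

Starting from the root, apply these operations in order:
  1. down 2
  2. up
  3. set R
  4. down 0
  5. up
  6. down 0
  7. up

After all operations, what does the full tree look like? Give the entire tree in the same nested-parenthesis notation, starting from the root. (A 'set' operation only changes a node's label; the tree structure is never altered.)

Step 1 (down 2): focus=X path=2 depth=1 children=[] left=['W', 'Z'] right=[] parent=L
Step 2 (up): focus=L path=root depth=0 children=['W', 'Z', 'X'] (at root)
Step 3 (set R): focus=R path=root depth=0 children=['W', 'Z', 'X'] (at root)
Step 4 (down 0): focus=W path=0 depth=1 children=[] left=[] right=['Z', 'X'] parent=R
Step 5 (up): focus=R path=root depth=0 children=['W', 'Z', 'X'] (at root)
Step 6 (down 0): focus=W path=0 depth=1 children=[] left=[] right=['Z', 'X'] parent=R
Step 7 (up): focus=R path=root depth=0 children=['W', 'Z', 'X'] (at root)

Answer: R(W Z(E V) X)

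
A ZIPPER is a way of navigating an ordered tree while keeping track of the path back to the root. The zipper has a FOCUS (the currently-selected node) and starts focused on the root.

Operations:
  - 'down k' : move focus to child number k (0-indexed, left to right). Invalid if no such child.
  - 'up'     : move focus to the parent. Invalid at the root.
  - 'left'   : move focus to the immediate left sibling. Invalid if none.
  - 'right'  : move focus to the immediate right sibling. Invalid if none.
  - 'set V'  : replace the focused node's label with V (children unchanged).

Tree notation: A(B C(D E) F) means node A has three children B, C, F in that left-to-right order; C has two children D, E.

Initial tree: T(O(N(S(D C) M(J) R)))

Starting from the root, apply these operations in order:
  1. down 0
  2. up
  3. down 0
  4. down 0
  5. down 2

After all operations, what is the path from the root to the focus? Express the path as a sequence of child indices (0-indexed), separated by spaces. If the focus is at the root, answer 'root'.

Step 1 (down 0): focus=O path=0 depth=1 children=['N'] left=[] right=[] parent=T
Step 2 (up): focus=T path=root depth=0 children=['O'] (at root)
Step 3 (down 0): focus=O path=0 depth=1 children=['N'] left=[] right=[] parent=T
Step 4 (down 0): focus=N path=0/0 depth=2 children=['S', 'M', 'R'] left=[] right=[] parent=O
Step 5 (down 2): focus=R path=0/0/2 depth=3 children=[] left=['S', 'M'] right=[] parent=N

Answer: 0 0 2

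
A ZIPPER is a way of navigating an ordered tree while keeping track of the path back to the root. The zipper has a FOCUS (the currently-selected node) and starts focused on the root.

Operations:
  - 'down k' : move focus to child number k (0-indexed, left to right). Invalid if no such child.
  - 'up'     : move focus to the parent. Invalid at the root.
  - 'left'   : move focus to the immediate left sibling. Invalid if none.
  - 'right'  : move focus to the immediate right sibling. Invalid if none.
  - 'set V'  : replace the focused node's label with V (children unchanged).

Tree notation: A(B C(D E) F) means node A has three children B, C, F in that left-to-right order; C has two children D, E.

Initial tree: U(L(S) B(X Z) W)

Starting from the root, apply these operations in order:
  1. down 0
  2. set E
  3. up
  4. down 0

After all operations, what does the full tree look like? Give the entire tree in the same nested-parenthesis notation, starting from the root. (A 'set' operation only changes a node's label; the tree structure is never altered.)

Answer: U(E(S) B(X Z) W)

Derivation:
Step 1 (down 0): focus=L path=0 depth=1 children=['S'] left=[] right=['B', 'W'] parent=U
Step 2 (set E): focus=E path=0 depth=1 children=['S'] left=[] right=['B', 'W'] parent=U
Step 3 (up): focus=U path=root depth=0 children=['E', 'B', 'W'] (at root)
Step 4 (down 0): focus=E path=0 depth=1 children=['S'] left=[] right=['B', 'W'] parent=U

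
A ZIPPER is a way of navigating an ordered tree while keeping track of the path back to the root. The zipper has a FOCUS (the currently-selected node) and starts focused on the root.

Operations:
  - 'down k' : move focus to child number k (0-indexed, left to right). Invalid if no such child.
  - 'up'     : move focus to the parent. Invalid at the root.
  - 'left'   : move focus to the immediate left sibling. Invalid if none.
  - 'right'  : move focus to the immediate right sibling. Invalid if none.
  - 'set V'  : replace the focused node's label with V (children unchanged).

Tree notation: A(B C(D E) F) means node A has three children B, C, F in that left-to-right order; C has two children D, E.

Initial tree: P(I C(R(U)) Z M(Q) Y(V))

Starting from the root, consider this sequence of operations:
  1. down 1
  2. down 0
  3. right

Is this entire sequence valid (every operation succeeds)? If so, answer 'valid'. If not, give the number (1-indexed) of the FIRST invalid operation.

Answer: 3

Derivation:
Step 1 (down 1): focus=C path=1 depth=1 children=['R'] left=['I'] right=['Z', 'M', 'Y'] parent=P
Step 2 (down 0): focus=R path=1/0 depth=2 children=['U'] left=[] right=[] parent=C
Step 3 (right): INVALID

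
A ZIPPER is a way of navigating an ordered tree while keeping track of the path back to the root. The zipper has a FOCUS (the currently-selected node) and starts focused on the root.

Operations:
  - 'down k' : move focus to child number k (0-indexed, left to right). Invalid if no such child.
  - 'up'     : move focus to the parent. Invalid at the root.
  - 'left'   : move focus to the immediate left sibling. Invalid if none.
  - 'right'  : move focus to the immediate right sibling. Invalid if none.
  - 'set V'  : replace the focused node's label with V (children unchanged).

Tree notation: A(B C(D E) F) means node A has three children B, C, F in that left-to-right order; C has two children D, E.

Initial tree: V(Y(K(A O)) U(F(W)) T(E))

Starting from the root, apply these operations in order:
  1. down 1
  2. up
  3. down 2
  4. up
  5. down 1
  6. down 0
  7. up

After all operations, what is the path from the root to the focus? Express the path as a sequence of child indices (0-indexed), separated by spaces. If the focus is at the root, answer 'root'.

Step 1 (down 1): focus=U path=1 depth=1 children=['F'] left=['Y'] right=['T'] parent=V
Step 2 (up): focus=V path=root depth=0 children=['Y', 'U', 'T'] (at root)
Step 3 (down 2): focus=T path=2 depth=1 children=['E'] left=['Y', 'U'] right=[] parent=V
Step 4 (up): focus=V path=root depth=0 children=['Y', 'U', 'T'] (at root)
Step 5 (down 1): focus=U path=1 depth=1 children=['F'] left=['Y'] right=['T'] parent=V
Step 6 (down 0): focus=F path=1/0 depth=2 children=['W'] left=[] right=[] parent=U
Step 7 (up): focus=U path=1 depth=1 children=['F'] left=['Y'] right=['T'] parent=V

Answer: 1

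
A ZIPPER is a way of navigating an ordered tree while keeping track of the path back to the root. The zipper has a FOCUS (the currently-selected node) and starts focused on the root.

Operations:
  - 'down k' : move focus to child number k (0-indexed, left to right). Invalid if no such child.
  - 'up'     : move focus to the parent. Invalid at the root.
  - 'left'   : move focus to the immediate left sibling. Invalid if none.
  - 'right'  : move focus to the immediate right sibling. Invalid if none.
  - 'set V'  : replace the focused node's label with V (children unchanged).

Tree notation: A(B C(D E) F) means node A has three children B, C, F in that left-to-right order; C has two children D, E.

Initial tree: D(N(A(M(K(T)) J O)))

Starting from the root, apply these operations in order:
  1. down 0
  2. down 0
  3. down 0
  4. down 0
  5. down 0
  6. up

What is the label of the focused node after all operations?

Step 1 (down 0): focus=N path=0 depth=1 children=['A'] left=[] right=[] parent=D
Step 2 (down 0): focus=A path=0/0 depth=2 children=['M', 'J', 'O'] left=[] right=[] parent=N
Step 3 (down 0): focus=M path=0/0/0 depth=3 children=['K'] left=[] right=['J', 'O'] parent=A
Step 4 (down 0): focus=K path=0/0/0/0 depth=4 children=['T'] left=[] right=[] parent=M
Step 5 (down 0): focus=T path=0/0/0/0/0 depth=5 children=[] left=[] right=[] parent=K
Step 6 (up): focus=K path=0/0/0/0 depth=4 children=['T'] left=[] right=[] parent=M

Answer: K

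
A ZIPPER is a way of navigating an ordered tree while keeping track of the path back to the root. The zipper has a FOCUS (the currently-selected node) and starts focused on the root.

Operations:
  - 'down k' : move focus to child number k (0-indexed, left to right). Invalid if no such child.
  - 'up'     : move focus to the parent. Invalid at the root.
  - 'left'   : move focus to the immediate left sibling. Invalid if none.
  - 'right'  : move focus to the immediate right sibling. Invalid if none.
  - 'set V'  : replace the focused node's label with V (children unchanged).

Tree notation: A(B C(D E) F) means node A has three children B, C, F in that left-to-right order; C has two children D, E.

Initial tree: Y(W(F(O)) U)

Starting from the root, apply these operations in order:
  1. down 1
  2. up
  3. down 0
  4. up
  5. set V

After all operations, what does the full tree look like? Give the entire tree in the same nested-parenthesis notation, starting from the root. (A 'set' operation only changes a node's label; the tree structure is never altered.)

Answer: V(W(F(O)) U)

Derivation:
Step 1 (down 1): focus=U path=1 depth=1 children=[] left=['W'] right=[] parent=Y
Step 2 (up): focus=Y path=root depth=0 children=['W', 'U'] (at root)
Step 3 (down 0): focus=W path=0 depth=1 children=['F'] left=[] right=['U'] parent=Y
Step 4 (up): focus=Y path=root depth=0 children=['W', 'U'] (at root)
Step 5 (set V): focus=V path=root depth=0 children=['W', 'U'] (at root)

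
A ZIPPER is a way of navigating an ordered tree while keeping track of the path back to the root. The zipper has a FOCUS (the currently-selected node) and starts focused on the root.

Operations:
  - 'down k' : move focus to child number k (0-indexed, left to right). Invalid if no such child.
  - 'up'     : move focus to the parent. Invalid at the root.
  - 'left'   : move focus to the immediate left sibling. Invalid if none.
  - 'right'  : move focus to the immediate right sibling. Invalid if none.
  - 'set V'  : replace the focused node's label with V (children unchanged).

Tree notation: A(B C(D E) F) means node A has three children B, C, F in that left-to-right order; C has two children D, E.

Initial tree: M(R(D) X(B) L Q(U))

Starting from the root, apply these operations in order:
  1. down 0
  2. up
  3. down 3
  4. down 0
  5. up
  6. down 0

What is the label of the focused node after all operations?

Step 1 (down 0): focus=R path=0 depth=1 children=['D'] left=[] right=['X', 'L', 'Q'] parent=M
Step 2 (up): focus=M path=root depth=0 children=['R', 'X', 'L', 'Q'] (at root)
Step 3 (down 3): focus=Q path=3 depth=1 children=['U'] left=['R', 'X', 'L'] right=[] parent=M
Step 4 (down 0): focus=U path=3/0 depth=2 children=[] left=[] right=[] parent=Q
Step 5 (up): focus=Q path=3 depth=1 children=['U'] left=['R', 'X', 'L'] right=[] parent=M
Step 6 (down 0): focus=U path=3/0 depth=2 children=[] left=[] right=[] parent=Q

Answer: U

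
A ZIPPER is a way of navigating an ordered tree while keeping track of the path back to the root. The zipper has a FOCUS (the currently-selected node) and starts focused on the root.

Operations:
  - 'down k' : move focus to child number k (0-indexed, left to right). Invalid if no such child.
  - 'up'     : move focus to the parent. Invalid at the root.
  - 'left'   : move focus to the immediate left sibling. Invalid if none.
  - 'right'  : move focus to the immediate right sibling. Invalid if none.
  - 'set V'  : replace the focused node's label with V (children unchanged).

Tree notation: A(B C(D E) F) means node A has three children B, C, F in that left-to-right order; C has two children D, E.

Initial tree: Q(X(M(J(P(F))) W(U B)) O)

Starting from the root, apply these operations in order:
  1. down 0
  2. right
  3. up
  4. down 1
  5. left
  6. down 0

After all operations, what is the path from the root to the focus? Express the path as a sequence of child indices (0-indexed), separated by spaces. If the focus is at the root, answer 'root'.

Answer: 0 0

Derivation:
Step 1 (down 0): focus=X path=0 depth=1 children=['M', 'W'] left=[] right=['O'] parent=Q
Step 2 (right): focus=O path=1 depth=1 children=[] left=['X'] right=[] parent=Q
Step 3 (up): focus=Q path=root depth=0 children=['X', 'O'] (at root)
Step 4 (down 1): focus=O path=1 depth=1 children=[] left=['X'] right=[] parent=Q
Step 5 (left): focus=X path=0 depth=1 children=['M', 'W'] left=[] right=['O'] parent=Q
Step 6 (down 0): focus=M path=0/0 depth=2 children=['J'] left=[] right=['W'] parent=X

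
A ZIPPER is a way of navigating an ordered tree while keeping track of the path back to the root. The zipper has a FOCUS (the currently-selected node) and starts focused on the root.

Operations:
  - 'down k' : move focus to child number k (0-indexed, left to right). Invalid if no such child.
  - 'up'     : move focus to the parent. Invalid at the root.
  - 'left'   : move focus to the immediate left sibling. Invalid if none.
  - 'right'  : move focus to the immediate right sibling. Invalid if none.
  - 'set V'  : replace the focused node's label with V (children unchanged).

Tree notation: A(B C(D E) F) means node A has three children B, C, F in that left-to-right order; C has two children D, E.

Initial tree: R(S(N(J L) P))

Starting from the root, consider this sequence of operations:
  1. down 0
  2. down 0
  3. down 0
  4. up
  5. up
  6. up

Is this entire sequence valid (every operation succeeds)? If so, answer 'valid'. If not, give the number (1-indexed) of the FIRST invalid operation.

Answer: valid

Derivation:
Step 1 (down 0): focus=S path=0 depth=1 children=['N', 'P'] left=[] right=[] parent=R
Step 2 (down 0): focus=N path=0/0 depth=2 children=['J', 'L'] left=[] right=['P'] parent=S
Step 3 (down 0): focus=J path=0/0/0 depth=3 children=[] left=[] right=['L'] parent=N
Step 4 (up): focus=N path=0/0 depth=2 children=['J', 'L'] left=[] right=['P'] parent=S
Step 5 (up): focus=S path=0 depth=1 children=['N', 'P'] left=[] right=[] parent=R
Step 6 (up): focus=R path=root depth=0 children=['S'] (at root)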